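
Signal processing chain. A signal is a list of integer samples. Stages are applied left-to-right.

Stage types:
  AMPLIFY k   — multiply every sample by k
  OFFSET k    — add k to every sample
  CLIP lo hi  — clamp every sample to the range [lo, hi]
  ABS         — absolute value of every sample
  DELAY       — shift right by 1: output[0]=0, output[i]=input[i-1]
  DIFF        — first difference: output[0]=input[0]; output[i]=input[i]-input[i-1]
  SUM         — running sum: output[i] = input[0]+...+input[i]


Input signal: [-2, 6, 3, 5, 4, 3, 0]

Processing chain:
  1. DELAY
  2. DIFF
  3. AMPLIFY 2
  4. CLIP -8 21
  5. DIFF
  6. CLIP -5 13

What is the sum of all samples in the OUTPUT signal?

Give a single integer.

Answer: 9

Derivation:
Input: [-2, 6, 3, 5, 4, 3, 0]
Stage 1 (DELAY): [0, -2, 6, 3, 5, 4, 3] = [0, -2, 6, 3, 5, 4, 3] -> [0, -2, 6, 3, 5, 4, 3]
Stage 2 (DIFF): s[0]=0, -2-0=-2, 6--2=8, 3-6=-3, 5-3=2, 4-5=-1, 3-4=-1 -> [0, -2, 8, -3, 2, -1, -1]
Stage 3 (AMPLIFY 2): 0*2=0, -2*2=-4, 8*2=16, -3*2=-6, 2*2=4, -1*2=-2, -1*2=-2 -> [0, -4, 16, -6, 4, -2, -2]
Stage 4 (CLIP -8 21): clip(0,-8,21)=0, clip(-4,-8,21)=-4, clip(16,-8,21)=16, clip(-6,-8,21)=-6, clip(4,-8,21)=4, clip(-2,-8,21)=-2, clip(-2,-8,21)=-2 -> [0, -4, 16, -6, 4, -2, -2]
Stage 5 (DIFF): s[0]=0, -4-0=-4, 16--4=20, -6-16=-22, 4--6=10, -2-4=-6, -2--2=0 -> [0, -4, 20, -22, 10, -6, 0]
Stage 6 (CLIP -5 13): clip(0,-5,13)=0, clip(-4,-5,13)=-4, clip(20,-5,13)=13, clip(-22,-5,13)=-5, clip(10,-5,13)=10, clip(-6,-5,13)=-5, clip(0,-5,13)=0 -> [0, -4, 13, -5, 10, -5, 0]
Output sum: 9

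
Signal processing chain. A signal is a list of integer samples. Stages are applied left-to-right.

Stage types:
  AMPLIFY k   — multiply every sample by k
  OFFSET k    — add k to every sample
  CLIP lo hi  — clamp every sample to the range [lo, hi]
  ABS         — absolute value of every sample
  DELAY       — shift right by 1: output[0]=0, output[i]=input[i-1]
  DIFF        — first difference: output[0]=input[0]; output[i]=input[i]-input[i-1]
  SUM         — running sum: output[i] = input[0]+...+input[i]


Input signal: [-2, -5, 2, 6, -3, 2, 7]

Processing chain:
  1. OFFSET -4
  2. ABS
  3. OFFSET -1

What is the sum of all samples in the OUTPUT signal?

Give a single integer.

Input: [-2, -5, 2, 6, -3, 2, 7]
Stage 1 (OFFSET -4): -2+-4=-6, -5+-4=-9, 2+-4=-2, 6+-4=2, -3+-4=-7, 2+-4=-2, 7+-4=3 -> [-6, -9, -2, 2, -7, -2, 3]
Stage 2 (ABS): |-6|=6, |-9|=9, |-2|=2, |2|=2, |-7|=7, |-2|=2, |3|=3 -> [6, 9, 2, 2, 7, 2, 3]
Stage 3 (OFFSET -1): 6+-1=5, 9+-1=8, 2+-1=1, 2+-1=1, 7+-1=6, 2+-1=1, 3+-1=2 -> [5, 8, 1, 1, 6, 1, 2]
Output sum: 24

Answer: 24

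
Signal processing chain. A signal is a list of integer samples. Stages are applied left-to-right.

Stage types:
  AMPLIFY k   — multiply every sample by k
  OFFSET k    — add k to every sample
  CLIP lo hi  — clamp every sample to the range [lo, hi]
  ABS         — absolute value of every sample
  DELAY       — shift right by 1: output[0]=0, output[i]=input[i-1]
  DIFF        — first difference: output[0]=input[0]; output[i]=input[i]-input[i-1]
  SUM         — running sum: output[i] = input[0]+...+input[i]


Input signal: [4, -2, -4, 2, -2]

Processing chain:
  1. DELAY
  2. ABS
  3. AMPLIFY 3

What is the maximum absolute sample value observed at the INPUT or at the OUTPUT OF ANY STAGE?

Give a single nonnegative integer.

Input: [4, -2, -4, 2, -2] (max |s|=4)
Stage 1 (DELAY): [0, 4, -2, -4, 2] = [0, 4, -2, -4, 2] -> [0, 4, -2, -4, 2] (max |s|=4)
Stage 2 (ABS): |0|=0, |4|=4, |-2|=2, |-4|=4, |2|=2 -> [0, 4, 2, 4, 2] (max |s|=4)
Stage 3 (AMPLIFY 3): 0*3=0, 4*3=12, 2*3=6, 4*3=12, 2*3=6 -> [0, 12, 6, 12, 6] (max |s|=12)
Overall max amplitude: 12

Answer: 12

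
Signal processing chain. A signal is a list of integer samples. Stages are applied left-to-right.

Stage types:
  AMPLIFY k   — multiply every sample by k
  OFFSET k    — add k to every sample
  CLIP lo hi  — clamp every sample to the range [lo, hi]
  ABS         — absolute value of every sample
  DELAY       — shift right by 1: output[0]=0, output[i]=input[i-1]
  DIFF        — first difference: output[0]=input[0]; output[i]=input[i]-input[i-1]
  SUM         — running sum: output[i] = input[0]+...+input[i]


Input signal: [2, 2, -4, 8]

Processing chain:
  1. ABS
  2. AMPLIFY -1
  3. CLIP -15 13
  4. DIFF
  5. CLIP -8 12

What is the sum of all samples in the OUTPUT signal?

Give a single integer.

Answer: -8

Derivation:
Input: [2, 2, -4, 8]
Stage 1 (ABS): |2|=2, |2|=2, |-4|=4, |8|=8 -> [2, 2, 4, 8]
Stage 2 (AMPLIFY -1): 2*-1=-2, 2*-1=-2, 4*-1=-4, 8*-1=-8 -> [-2, -2, -4, -8]
Stage 3 (CLIP -15 13): clip(-2,-15,13)=-2, clip(-2,-15,13)=-2, clip(-4,-15,13)=-4, clip(-8,-15,13)=-8 -> [-2, -2, -4, -8]
Stage 4 (DIFF): s[0]=-2, -2--2=0, -4--2=-2, -8--4=-4 -> [-2, 0, -2, -4]
Stage 5 (CLIP -8 12): clip(-2,-8,12)=-2, clip(0,-8,12)=0, clip(-2,-8,12)=-2, clip(-4,-8,12)=-4 -> [-2, 0, -2, -4]
Output sum: -8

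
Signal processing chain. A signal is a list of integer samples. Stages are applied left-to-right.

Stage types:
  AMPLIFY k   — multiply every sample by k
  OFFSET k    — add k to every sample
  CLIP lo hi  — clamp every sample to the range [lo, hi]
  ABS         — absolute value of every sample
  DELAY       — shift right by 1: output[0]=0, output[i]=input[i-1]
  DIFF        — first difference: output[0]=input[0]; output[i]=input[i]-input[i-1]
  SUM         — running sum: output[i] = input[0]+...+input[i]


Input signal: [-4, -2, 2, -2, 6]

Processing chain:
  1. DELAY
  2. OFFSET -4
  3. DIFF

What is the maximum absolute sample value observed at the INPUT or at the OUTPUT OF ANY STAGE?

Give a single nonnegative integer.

Input: [-4, -2, 2, -2, 6] (max |s|=6)
Stage 1 (DELAY): [0, -4, -2, 2, -2] = [0, -4, -2, 2, -2] -> [0, -4, -2, 2, -2] (max |s|=4)
Stage 2 (OFFSET -4): 0+-4=-4, -4+-4=-8, -2+-4=-6, 2+-4=-2, -2+-4=-6 -> [-4, -8, -6, -2, -6] (max |s|=8)
Stage 3 (DIFF): s[0]=-4, -8--4=-4, -6--8=2, -2--6=4, -6--2=-4 -> [-4, -4, 2, 4, -4] (max |s|=4)
Overall max amplitude: 8

Answer: 8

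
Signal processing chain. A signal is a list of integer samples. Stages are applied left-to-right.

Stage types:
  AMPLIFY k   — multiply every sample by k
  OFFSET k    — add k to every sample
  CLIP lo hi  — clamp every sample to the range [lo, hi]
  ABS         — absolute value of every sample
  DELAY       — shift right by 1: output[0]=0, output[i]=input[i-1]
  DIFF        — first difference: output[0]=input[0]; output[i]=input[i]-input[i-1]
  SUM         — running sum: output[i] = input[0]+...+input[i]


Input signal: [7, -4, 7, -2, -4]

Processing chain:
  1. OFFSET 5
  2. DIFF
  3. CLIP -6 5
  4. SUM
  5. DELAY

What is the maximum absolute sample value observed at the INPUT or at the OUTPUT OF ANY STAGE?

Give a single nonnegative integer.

Input: [7, -4, 7, -2, -4] (max |s|=7)
Stage 1 (OFFSET 5): 7+5=12, -4+5=1, 7+5=12, -2+5=3, -4+5=1 -> [12, 1, 12, 3, 1] (max |s|=12)
Stage 2 (DIFF): s[0]=12, 1-12=-11, 12-1=11, 3-12=-9, 1-3=-2 -> [12, -11, 11, -9, -2] (max |s|=12)
Stage 3 (CLIP -6 5): clip(12,-6,5)=5, clip(-11,-6,5)=-6, clip(11,-6,5)=5, clip(-9,-6,5)=-6, clip(-2,-6,5)=-2 -> [5, -6, 5, -6, -2] (max |s|=6)
Stage 4 (SUM): sum[0..0]=5, sum[0..1]=-1, sum[0..2]=4, sum[0..3]=-2, sum[0..4]=-4 -> [5, -1, 4, -2, -4] (max |s|=5)
Stage 5 (DELAY): [0, 5, -1, 4, -2] = [0, 5, -1, 4, -2] -> [0, 5, -1, 4, -2] (max |s|=5)
Overall max amplitude: 12

Answer: 12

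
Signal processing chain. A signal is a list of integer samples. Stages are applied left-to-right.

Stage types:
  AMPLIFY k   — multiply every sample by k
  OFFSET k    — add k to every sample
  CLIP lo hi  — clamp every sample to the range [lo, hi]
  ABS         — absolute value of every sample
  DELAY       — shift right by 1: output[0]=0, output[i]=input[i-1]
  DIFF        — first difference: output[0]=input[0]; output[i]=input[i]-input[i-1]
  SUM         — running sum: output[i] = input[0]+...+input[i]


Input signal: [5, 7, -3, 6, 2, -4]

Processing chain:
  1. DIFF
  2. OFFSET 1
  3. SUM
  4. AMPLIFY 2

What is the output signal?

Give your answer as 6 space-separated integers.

Answer: 12 18 0 20 14 4

Derivation:
Input: [5, 7, -3, 6, 2, -4]
Stage 1 (DIFF): s[0]=5, 7-5=2, -3-7=-10, 6--3=9, 2-6=-4, -4-2=-6 -> [5, 2, -10, 9, -4, -6]
Stage 2 (OFFSET 1): 5+1=6, 2+1=3, -10+1=-9, 9+1=10, -4+1=-3, -6+1=-5 -> [6, 3, -9, 10, -3, -5]
Stage 3 (SUM): sum[0..0]=6, sum[0..1]=9, sum[0..2]=0, sum[0..3]=10, sum[0..4]=7, sum[0..5]=2 -> [6, 9, 0, 10, 7, 2]
Stage 4 (AMPLIFY 2): 6*2=12, 9*2=18, 0*2=0, 10*2=20, 7*2=14, 2*2=4 -> [12, 18, 0, 20, 14, 4]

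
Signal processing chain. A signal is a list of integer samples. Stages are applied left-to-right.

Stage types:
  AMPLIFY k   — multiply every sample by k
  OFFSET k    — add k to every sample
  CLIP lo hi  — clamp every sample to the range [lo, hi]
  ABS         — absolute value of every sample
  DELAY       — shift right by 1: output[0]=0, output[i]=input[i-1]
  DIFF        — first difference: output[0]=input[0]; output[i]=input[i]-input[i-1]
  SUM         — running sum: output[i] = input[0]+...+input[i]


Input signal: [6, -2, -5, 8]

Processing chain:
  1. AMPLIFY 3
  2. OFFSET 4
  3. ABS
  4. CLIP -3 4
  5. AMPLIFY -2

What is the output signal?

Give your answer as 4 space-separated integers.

Input: [6, -2, -5, 8]
Stage 1 (AMPLIFY 3): 6*3=18, -2*3=-6, -5*3=-15, 8*3=24 -> [18, -6, -15, 24]
Stage 2 (OFFSET 4): 18+4=22, -6+4=-2, -15+4=-11, 24+4=28 -> [22, -2, -11, 28]
Stage 3 (ABS): |22|=22, |-2|=2, |-11|=11, |28|=28 -> [22, 2, 11, 28]
Stage 4 (CLIP -3 4): clip(22,-3,4)=4, clip(2,-3,4)=2, clip(11,-3,4)=4, clip(28,-3,4)=4 -> [4, 2, 4, 4]
Stage 5 (AMPLIFY -2): 4*-2=-8, 2*-2=-4, 4*-2=-8, 4*-2=-8 -> [-8, -4, -8, -8]

Answer: -8 -4 -8 -8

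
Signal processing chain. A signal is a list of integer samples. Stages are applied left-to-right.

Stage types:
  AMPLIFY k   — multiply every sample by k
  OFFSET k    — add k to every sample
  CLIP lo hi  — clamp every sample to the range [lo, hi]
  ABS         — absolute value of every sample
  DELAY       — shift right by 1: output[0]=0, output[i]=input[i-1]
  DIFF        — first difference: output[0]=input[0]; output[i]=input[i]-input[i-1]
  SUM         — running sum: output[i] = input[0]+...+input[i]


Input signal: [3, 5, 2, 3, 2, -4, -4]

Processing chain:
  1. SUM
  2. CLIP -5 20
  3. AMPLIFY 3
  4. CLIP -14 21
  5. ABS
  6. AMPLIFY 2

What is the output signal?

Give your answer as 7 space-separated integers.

Answer: 18 42 42 42 42 42 42

Derivation:
Input: [3, 5, 2, 3, 2, -4, -4]
Stage 1 (SUM): sum[0..0]=3, sum[0..1]=8, sum[0..2]=10, sum[0..3]=13, sum[0..4]=15, sum[0..5]=11, sum[0..6]=7 -> [3, 8, 10, 13, 15, 11, 7]
Stage 2 (CLIP -5 20): clip(3,-5,20)=3, clip(8,-5,20)=8, clip(10,-5,20)=10, clip(13,-5,20)=13, clip(15,-5,20)=15, clip(11,-5,20)=11, clip(7,-5,20)=7 -> [3, 8, 10, 13, 15, 11, 7]
Stage 3 (AMPLIFY 3): 3*3=9, 8*3=24, 10*3=30, 13*3=39, 15*3=45, 11*3=33, 7*3=21 -> [9, 24, 30, 39, 45, 33, 21]
Stage 4 (CLIP -14 21): clip(9,-14,21)=9, clip(24,-14,21)=21, clip(30,-14,21)=21, clip(39,-14,21)=21, clip(45,-14,21)=21, clip(33,-14,21)=21, clip(21,-14,21)=21 -> [9, 21, 21, 21, 21, 21, 21]
Stage 5 (ABS): |9|=9, |21|=21, |21|=21, |21|=21, |21|=21, |21|=21, |21|=21 -> [9, 21, 21, 21, 21, 21, 21]
Stage 6 (AMPLIFY 2): 9*2=18, 21*2=42, 21*2=42, 21*2=42, 21*2=42, 21*2=42, 21*2=42 -> [18, 42, 42, 42, 42, 42, 42]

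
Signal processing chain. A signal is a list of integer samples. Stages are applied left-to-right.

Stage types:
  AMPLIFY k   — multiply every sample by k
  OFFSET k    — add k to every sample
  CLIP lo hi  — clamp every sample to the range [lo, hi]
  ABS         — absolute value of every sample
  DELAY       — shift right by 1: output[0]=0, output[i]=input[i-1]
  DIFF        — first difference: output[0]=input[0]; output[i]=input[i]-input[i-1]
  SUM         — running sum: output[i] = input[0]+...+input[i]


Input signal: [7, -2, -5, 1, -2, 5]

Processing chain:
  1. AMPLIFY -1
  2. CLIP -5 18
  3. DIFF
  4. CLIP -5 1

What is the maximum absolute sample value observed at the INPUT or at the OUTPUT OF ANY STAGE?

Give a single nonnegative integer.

Answer: 7

Derivation:
Input: [7, -2, -5, 1, -2, 5] (max |s|=7)
Stage 1 (AMPLIFY -1): 7*-1=-7, -2*-1=2, -5*-1=5, 1*-1=-1, -2*-1=2, 5*-1=-5 -> [-7, 2, 5, -1, 2, -5] (max |s|=7)
Stage 2 (CLIP -5 18): clip(-7,-5,18)=-5, clip(2,-5,18)=2, clip(5,-5,18)=5, clip(-1,-5,18)=-1, clip(2,-5,18)=2, clip(-5,-5,18)=-5 -> [-5, 2, 5, -1, 2, -5] (max |s|=5)
Stage 3 (DIFF): s[0]=-5, 2--5=7, 5-2=3, -1-5=-6, 2--1=3, -5-2=-7 -> [-5, 7, 3, -6, 3, -7] (max |s|=7)
Stage 4 (CLIP -5 1): clip(-5,-5,1)=-5, clip(7,-5,1)=1, clip(3,-5,1)=1, clip(-6,-5,1)=-5, clip(3,-5,1)=1, clip(-7,-5,1)=-5 -> [-5, 1, 1, -5, 1, -5] (max |s|=5)
Overall max amplitude: 7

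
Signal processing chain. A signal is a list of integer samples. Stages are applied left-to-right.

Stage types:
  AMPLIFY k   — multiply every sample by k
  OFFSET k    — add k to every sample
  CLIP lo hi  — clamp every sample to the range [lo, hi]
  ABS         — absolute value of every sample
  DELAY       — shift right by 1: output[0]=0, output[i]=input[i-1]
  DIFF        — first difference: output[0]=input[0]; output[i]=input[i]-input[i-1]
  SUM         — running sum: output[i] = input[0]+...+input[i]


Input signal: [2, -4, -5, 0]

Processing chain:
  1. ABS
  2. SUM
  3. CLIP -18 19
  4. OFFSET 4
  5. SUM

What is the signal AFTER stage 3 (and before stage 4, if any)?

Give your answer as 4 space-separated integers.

Answer: 2 6 11 11

Derivation:
Input: [2, -4, -5, 0]
Stage 1 (ABS): |2|=2, |-4|=4, |-5|=5, |0|=0 -> [2, 4, 5, 0]
Stage 2 (SUM): sum[0..0]=2, sum[0..1]=6, sum[0..2]=11, sum[0..3]=11 -> [2, 6, 11, 11]
Stage 3 (CLIP -18 19): clip(2,-18,19)=2, clip(6,-18,19)=6, clip(11,-18,19)=11, clip(11,-18,19)=11 -> [2, 6, 11, 11]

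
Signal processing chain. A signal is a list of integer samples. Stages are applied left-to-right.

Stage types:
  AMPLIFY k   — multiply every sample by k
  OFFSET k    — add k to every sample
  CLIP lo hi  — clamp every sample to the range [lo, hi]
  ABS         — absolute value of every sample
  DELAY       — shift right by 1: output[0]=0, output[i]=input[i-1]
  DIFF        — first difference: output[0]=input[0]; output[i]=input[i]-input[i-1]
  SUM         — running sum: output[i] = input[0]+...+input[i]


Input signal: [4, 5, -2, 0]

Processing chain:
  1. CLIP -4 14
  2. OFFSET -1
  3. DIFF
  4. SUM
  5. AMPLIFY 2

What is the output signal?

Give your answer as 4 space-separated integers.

Answer: 6 8 -6 -2

Derivation:
Input: [4, 5, -2, 0]
Stage 1 (CLIP -4 14): clip(4,-4,14)=4, clip(5,-4,14)=5, clip(-2,-4,14)=-2, clip(0,-4,14)=0 -> [4, 5, -2, 0]
Stage 2 (OFFSET -1): 4+-1=3, 5+-1=4, -2+-1=-3, 0+-1=-1 -> [3, 4, -3, -1]
Stage 3 (DIFF): s[0]=3, 4-3=1, -3-4=-7, -1--3=2 -> [3, 1, -7, 2]
Stage 4 (SUM): sum[0..0]=3, sum[0..1]=4, sum[0..2]=-3, sum[0..3]=-1 -> [3, 4, -3, -1]
Stage 5 (AMPLIFY 2): 3*2=6, 4*2=8, -3*2=-6, -1*2=-2 -> [6, 8, -6, -2]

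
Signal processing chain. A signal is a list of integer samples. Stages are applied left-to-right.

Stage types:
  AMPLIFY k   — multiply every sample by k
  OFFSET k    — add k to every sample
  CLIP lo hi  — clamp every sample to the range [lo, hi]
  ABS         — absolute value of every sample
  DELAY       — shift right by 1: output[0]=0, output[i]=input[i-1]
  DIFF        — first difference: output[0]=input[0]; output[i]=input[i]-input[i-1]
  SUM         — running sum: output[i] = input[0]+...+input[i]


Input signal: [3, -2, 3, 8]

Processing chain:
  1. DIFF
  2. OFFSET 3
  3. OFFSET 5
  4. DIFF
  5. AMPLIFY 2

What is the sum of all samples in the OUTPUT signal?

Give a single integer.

Input: [3, -2, 3, 8]
Stage 1 (DIFF): s[0]=3, -2-3=-5, 3--2=5, 8-3=5 -> [3, -5, 5, 5]
Stage 2 (OFFSET 3): 3+3=6, -5+3=-2, 5+3=8, 5+3=8 -> [6, -2, 8, 8]
Stage 3 (OFFSET 5): 6+5=11, -2+5=3, 8+5=13, 8+5=13 -> [11, 3, 13, 13]
Stage 4 (DIFF): s[0]=11, 3-11=-8, 13-3=10, 13-13=0 -> [11, -8, 10, 0]
Stage 5 (AMPLIFY 2): 11*2=22, -8*2=-16, 10*2=20, 0*2=0 -> [22, -16, 20, 0]
Output sum: 26

Answer: 26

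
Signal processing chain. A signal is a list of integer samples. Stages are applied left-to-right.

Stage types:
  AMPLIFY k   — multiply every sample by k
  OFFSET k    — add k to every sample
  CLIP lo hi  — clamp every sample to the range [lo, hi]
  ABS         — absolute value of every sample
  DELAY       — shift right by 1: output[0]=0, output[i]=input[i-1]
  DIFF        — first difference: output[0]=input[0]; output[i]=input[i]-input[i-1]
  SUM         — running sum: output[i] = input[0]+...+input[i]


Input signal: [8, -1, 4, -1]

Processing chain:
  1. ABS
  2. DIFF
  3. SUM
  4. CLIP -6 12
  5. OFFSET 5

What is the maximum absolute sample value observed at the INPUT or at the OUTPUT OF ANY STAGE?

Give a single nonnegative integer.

Input: [8, -1, 4, -1] (max |s|=8)
Stage 1 (ABS): |8|=8, |-1|=1, |4|=4, |-1|=1 -> [8, 1, 4, 1] (max |s|=8)
Stage 2 (DIFF): s[0]=8, 1-8=-7, 4-1=3, 1-4=-3 -> [8, -7, 3, -3] (max |s|=8)
Stage 3 (SUM): sum[0..0]=8, sum[0..1]=1, sum[0..2]=4, sum[0..3]=1 -> [8, 1, 4, 1] (max |s|=8)
Stage 4 (CLIP -6 12): clip(8,-6,12)=8, clip(1,-6,12)=1, clip(4,-6,12)=4, clip(1,-6,12)=1 -> [8, 1, 4, 1] (max |s|=8)
Stage 5 (OFFSET 5): 8+5=13, 1+5=6, 4+5=9, 1+5=6 -> [13, 6, 9, 6] (max |s|=13)
Overall max amplitude: 13

Answer: 13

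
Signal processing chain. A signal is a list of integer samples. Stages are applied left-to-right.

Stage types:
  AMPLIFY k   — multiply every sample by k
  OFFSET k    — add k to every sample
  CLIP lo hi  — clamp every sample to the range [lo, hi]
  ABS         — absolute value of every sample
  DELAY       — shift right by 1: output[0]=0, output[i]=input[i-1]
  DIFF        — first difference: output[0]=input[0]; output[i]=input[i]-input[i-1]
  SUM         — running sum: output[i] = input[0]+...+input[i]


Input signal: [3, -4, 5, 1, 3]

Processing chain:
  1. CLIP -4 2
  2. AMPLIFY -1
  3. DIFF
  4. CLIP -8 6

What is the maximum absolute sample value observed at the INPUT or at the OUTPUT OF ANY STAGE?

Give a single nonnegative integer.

Answer: 6

Derivation:
Input: [3, -4, 5, 1, 3] (max |s|=5)
Stage 1 (CLIP -4 2): clip(3,-4,2)=2, clip(-4,-4,2)=-4, clip(5,-4,2)=2, clip(1,-4,2)=1, clip(3,-4,2)=2 -> [2, -4, 2, 1, 2] (max |s|=4)
Stage 2 (AMPLIFY -1): 2*-1=-2, -4*-1=4, 2*-1=-2, 1*-1=-1, 2*-1=-2 -> [-2, 4, -2, -1, -2] (max |s|=4)
Stage 3 (DIFF): s[0]=-2, 4--2=6, -2-4=-6, -1--2=1, -2--1=-1 -> [-2, 6, -6, 1, -1] (max |s|=6)
Stage 4 (CLIP -8 6): clip(-2,-8,6)=-2, clip(6,-8,6)=6, clip(-6,-8,6)=-6, clip(1,-8,6)=1, clip(-1,-8,6)=-1 -> [-2, 6, -6, 1, -1] (max |s|=6)
Overall max amplitude: 6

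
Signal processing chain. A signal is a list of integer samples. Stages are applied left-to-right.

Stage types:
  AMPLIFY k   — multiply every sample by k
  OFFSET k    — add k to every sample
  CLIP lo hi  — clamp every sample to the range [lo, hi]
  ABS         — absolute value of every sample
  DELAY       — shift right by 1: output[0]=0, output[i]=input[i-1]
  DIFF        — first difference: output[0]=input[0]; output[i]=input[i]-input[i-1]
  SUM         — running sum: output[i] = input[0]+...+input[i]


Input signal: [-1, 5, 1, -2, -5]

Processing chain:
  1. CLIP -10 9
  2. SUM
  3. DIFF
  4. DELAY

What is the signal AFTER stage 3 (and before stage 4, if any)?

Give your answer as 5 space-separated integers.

Answer: -1 5 1 -2 -5

Derivation:
Input: [-1, 5, 1, -2, -5]
Stage 1 (CLIP -10 9): clip(-1,-10,9)=-1, clip(5,-10,9)=5, clip(1,-10,9)=1, clip(-2,-10,9)=-2, clip(-5,-10,9)=-5 -> [-1, 5, 1, -2, -5]
Stage 2 (SUM): sum[0..0]=-1, sum[0..1]=4, sum[0..2]=5, sum[0..3]=3, sum[0..4]=-2 -> [-1, 4, 5, 3, -2]
Stage 3 (DIFF): s[0]=-1, 4--1=5, 5-4=1, 3-5=-2, -2-3=-5 -> [-1, 5, 1, -2, -5]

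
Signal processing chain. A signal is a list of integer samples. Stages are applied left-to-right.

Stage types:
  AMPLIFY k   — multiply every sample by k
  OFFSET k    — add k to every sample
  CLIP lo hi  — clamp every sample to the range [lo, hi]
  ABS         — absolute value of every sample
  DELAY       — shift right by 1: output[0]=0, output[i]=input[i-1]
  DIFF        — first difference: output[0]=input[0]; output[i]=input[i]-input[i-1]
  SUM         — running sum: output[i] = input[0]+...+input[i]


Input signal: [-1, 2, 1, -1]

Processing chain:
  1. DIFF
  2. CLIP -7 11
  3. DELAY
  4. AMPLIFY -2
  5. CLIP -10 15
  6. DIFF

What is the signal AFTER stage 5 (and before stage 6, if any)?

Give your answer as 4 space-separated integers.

Input: [-1, 2, 1, -1]
Stage 1 (DIFF): s[0]=-1, 2--1=3, 1-2=-1, -1-1=-2 -> [-1, 3, -1, -2]
Stage 2 (CLIP -7 11): clip(-1,-7,11)=-1, clip(3,-7,11)=3, clip(-1,-7,11)=-1, clip(-2,-7,11)=-2 -> [-1, 3, -1, -2]
Stage 3 (DELAY): [0, -1, 3, -1] = [0, -1, 3, -1] -> [0, -1, 3, -1]
Stage 4 (AMPLIFY -2): 0*-2=0, -1*-2=2, 3*-2=-6, -1*-2=2 -> [0, 2, -6, 2]
Stage 5 (CLIP -10 15): clip(0,-10,15)=0, clip(2,-10,15)=2, clip(-6,-10,15)=-6, clip(2,-10,15)=2 -> [0, 2, -6, 2]

Answer: 0 2 -6 2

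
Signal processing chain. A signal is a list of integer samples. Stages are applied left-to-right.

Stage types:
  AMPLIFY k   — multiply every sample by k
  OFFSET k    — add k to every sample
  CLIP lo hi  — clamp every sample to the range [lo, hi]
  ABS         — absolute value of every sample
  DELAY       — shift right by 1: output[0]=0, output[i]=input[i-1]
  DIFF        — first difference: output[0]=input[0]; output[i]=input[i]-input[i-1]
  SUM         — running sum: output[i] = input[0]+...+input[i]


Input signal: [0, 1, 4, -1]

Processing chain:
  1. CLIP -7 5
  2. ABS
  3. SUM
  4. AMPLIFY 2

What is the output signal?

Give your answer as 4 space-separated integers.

Answer: 0 2 10 12

Derivation:
Input: [0, 1, 4, -1]
Stage 1 (CLIP -7 5): clip(0,-7,5)=0, clip(1,-7,5)=1, clip(4,-7,5)=4, clip(-1,-7,5)=-1 -> [0, 1, 4, -1]
Stage 2 (ABS): |0|=0, |1|=1, |4|=4, |-1|=1 -> [0, 1, 4, 1]
Stage 3 (SUM): sum[0..0]=0, sum[0..1]=1, sum[0..2]=5, sum[0..3]=6 -> [0, 1, 5, 6]
Stage 4 (AMPLIFY 2): 0*2=0, 1*2=2, 5*2=10, 6*2=12 -> [0, 2, 10, 12]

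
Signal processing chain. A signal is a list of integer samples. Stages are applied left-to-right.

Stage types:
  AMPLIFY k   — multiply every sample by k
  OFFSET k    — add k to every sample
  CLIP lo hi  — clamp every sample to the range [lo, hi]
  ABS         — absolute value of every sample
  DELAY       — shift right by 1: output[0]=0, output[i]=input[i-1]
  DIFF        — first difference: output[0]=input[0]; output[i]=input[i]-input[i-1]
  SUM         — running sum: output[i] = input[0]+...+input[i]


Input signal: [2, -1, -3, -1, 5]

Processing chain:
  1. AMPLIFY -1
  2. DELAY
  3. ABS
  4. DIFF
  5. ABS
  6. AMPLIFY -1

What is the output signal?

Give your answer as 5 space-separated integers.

Input: [2, -1, -3, -1, 5]
Stage 1 (AMPLIFY -1): 2*-1=-2, -1*-1=1, -3*-1=3, -1*-1=1, 5*-1=-5 -> [-2, 1, 3, 1, -5]
Stage 2 (DELAY): [0, -2, 1, 3, 1] = [0, -2, 1, 3, 1] -> [0, -2, 1, 3, 1]
Stage 3 (ABS): |0|=0, |-2|=2, |1|=1, |3|=3, |1|=1 -> [0, 2, 1, 3, 1]
Stage 4 (DIFF): s[0]=0, 2-0=2, 1-2=-1, 3-1=2, 1-3=-2 -> [0, 2, -1, 2, -2]
Stage 5 (ABS): |0|=0, |2|=2, |-1|=1, |2|=2, |-2|=2 -> [0, 2, 1, 2, 2]
Stage 6 (AMPLIFY -1): 0*-1=0, 2*-1=-2, 1*-1=-1, 2*-1=-2, 2*-1=-2 -> [0, -2, -1, -2, -2]

Answer: 0 -2 -1 -2 -2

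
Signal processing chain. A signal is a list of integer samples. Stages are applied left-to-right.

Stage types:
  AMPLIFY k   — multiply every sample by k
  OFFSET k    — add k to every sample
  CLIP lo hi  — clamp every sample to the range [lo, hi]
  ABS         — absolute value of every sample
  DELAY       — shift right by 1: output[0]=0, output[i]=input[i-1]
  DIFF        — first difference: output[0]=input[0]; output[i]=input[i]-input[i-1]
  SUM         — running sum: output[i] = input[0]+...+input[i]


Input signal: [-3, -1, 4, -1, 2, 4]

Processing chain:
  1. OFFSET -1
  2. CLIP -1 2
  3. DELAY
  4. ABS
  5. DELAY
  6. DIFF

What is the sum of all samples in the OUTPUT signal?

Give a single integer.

Answer: 1

Derivation:
Input: [-3, -1, 4, -1, 2, 4]
Stage 1 (OFFSET -1): -3+-1=-4, -1+-1=-2, 4+-1=3, -1+-1=-2, 2+-1=1, 4+-1=3 -> [-4, -2, 3, -2, 1, 3]
Stage 2 (CLIP -1 2): clip(-4,-1,2)=-1, clip(-2,-1,2)=-1, clip(3,-1,2)=2, clip(-2,-1,2)=-1, clip(1,-1,2)=1, clip(3,-1,2)=2 -> [-1, -1, 2, -1, 1, 2]
Stage 3 (DELAY): [0, -1, -1, 2, -1, 1] = [0, -1, -1, 2, -1, 1] -> [0, -1, -1, 2, -1, 1]
Stage 4 (ABS): |0|=0, |-1|=1, |-1|=1, |2|=2, |-1|=1, |1|=1 -> [0, 1, 1, 2, 1, 1]
Stage 5 (DELAY): [0, 0, 1, 1, 2, 1] = [0, 0, 1, 1, 2, 1] -> [0, 0, 1, 1, 2, 1]
Stage 6 (DIFF): s[0]=0, 0-0=0, 1-0=1, 1-1=0, 2-1=1, 1-2=-1 -> [0, 0, 1, 0, 1, -1]
Output sum: 1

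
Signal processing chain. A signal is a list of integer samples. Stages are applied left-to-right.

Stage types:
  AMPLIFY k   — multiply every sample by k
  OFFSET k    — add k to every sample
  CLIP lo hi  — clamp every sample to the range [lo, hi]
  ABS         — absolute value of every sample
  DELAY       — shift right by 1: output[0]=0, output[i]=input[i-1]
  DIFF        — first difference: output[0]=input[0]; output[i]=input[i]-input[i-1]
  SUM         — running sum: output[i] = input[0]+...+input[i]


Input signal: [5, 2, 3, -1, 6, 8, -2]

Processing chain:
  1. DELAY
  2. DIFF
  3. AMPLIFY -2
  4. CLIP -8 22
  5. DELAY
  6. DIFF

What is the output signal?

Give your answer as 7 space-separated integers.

Answer: 0 0 -8 14 -8 10 -16

Derivation:
Input: [5, 2, 3, -1, 6, 8, -2]
Stage 1 (DELAY): [0, 5, 2, 3, -1, 6, 8] = [0, 5, 2, 3, -1, 6, 8] -> [0, 5, 2, 3, -1, 6, 8]
Stage 2 (DIFF): s[0]=0, 5-0=5, 2-5=-3, 3-2=1, -1-3=-4, 6--1=7, 8-6=2 -> [0, 5, -3, 1, -4, 7, 2]
Stage 3 (AMPLIFY -2): 0*-2=0, 5*-2=-10, -3*-2=6, 1*-2=-2, -4*-2=8, 7*-2=-14, 2*-2=-4 -> [0, -10, 6, -2, 8, -14, -4]
Stage 4 (CLIP -8 22): clip(0,-8,22)=0, clip(-10,-8,22)=-8, clip(6,-8,22)=6, clip(-2,-8,22)=-2, clip(8,-8,22)=8, clip(-14,-8,22)=-8, clip(-4,-8,22)=-4 -> [0, -8, 6, -2, 8, -8, -4]
Stage 5 (DELAY): [0, 0, -8, 6, -2, 8, -8] = [0, 0, -8, 6, -2, 8, -8] -> [0, 0, -8, 6, -2, 8, -8]
Stage 6 (DIFF): s[0]=0, 0-0=0, -8-0=-8, 6--8=14, -2-6=-8, 8--2=10, -8-8=-16 -> [0, 0, -8, 14, -8, 10, -16]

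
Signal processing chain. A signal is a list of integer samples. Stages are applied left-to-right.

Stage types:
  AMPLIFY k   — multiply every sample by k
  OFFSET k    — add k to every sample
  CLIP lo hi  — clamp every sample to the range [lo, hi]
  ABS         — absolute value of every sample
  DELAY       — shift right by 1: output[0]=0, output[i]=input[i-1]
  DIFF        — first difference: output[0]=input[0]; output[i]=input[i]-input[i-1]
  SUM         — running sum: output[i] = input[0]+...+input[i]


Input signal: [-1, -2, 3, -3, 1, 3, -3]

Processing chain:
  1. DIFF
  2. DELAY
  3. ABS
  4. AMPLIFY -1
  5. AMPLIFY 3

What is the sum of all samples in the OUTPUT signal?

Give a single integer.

Answer: -57

Derivation:
Input: [-1, -2, 3, -3, 1, 3, -3]
Stage 1 (DIFF): s[0]=-1, -2--1=-1, 3--2=5, -3-3=-6, 1--3=4, 3-1=2, -3-3=-6 -> [-1, -1, 5, -6, 4, 2, -6]
Stage 2 (DELAY): [0, -1, -1, 5, -6, 4, 2] = [0, -1, -1, 5, -6, 4, 2] -> [0, -1, -1, 5, -6, 4, 2]
Stage 3 (ABS): |0|=0, |-1|=1, |-1|=1, |5|=5, |-6|=6, |4|=4, |2|=2 -> [0, 1, 1, 5, 6, 4, 2]
Stage 4 (AMPLIFY -1): 0*-1=0, 1*-1=-1, 1*-1=-1, 5*-1=-5, 6*-1=-6, 4*-1=-4, 2*-1=-2 -> [0, -1, -1, -5, -6, -4, -2]
Stage 5 (AMPLIFY 3): 0*3=0, -1*3=-3, -1*3=-3, -5*3=-15, -6*3=-18, -4*3=-12, -2*3=-6 -> [0, -3, -3, -15, -18, -12, -6]
Output sum: -57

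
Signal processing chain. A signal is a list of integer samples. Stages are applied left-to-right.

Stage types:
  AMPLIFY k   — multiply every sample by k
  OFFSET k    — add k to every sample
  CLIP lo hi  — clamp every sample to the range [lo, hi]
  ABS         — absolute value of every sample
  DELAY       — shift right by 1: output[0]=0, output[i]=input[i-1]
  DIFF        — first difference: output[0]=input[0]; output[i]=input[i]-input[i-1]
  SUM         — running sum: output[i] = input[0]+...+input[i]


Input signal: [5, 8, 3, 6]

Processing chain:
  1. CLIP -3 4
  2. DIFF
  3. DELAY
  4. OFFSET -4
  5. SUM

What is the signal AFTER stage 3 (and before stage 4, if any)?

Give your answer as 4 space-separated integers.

Answer: 0 4 0 -1

Derivation:
Input: [5, 8, 3, 6]
Stage 1 (CLIP -3 4): clip(5,-3,4)=4, clip(8,-3,4)=4, clip(3,-3,4)=3, clip(6,-3,4)=4 -> [4, 4, 3, 4]
Stage 2 (DIFF): s[0]=4, 4-4=0, 3-4=-1, 4-3=1 -> [4, 0, -1, 1]
Stage 3 (DELAY): [0, 4, 0, -1] = [0, 4, 0, -1] -> [0, 4, 0, -1]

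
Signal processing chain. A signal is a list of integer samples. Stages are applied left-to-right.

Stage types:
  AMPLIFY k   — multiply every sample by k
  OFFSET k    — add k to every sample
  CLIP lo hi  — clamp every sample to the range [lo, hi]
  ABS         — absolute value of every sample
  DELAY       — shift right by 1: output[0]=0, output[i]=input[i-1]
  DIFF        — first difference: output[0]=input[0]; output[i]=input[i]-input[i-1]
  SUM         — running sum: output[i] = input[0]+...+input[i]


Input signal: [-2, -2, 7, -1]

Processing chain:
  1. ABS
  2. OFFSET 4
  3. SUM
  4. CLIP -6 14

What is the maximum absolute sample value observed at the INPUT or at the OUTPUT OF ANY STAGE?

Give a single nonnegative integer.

Answer: 28

Derivation:
Input: [-2, -2, 7, -1] (max |s|=7)
Stage 1 (ABS): |-2|=2, |-2|=2, |7|=7, |-1|=1 -> [2, 2, 7, 1] (max |s|=7)
Stage 2 (OFFSET 4): 2+4=6, 2+4=6, 7+4=11, 1+4=5 -> [6, 6, 11, 5] (max |s|=11)
Stage 3 (SUM): sum[0..0]=6, sum[0..1]=12, sum[0..2]=23, sum[0..3]=28 -> [6, 12, 23, 28] (max |s|=28)
Stage 4 (CLIP -6 14): clip(6,-6,14)=6, clip(12,-6,14)=12, clip(23,-6,14)=14, clip(28,-6,14)=14 -> [6, 12, 14, 14] (max |s|=14)
Overall max amplitude: 28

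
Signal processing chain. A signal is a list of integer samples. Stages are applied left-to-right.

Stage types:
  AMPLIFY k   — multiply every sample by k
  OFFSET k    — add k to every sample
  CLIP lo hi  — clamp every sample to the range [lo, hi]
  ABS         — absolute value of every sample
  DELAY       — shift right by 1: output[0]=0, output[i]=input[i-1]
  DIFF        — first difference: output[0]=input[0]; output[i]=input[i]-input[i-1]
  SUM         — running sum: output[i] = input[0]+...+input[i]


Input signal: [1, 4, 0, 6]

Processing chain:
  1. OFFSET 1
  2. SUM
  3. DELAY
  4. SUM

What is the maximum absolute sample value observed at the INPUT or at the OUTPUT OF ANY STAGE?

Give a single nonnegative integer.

Input: [1, 4, 0, 6] (max |s|=6)
Stage 1 (OFFSET 1): 1+1=2, 4+1=5, 0+1=1, 6+1=7 -> [2, 5, 1, 7] (max |s|=7)
Stage 2 (SUM): sum[0..0]=2, sum[0..1]=7, sum[0..2]=8, sum[0..3]=15 -> [2, 7, 8, 15] (max |s|=15)
Stage 3 (DELAY): [0, 2, 7, 8] = [0, 2, 7, 8] -> [0, 2, 7, 8] (max |s|=8)
Stage 4 (SUM): sum[0..0]=0, sum[0..1]=2, sum[0..2]=9, sum[0..3]=17 -> [0, 2, 9, 17] (max |s|=17)
Overall max amplitude: 17

Answer: 17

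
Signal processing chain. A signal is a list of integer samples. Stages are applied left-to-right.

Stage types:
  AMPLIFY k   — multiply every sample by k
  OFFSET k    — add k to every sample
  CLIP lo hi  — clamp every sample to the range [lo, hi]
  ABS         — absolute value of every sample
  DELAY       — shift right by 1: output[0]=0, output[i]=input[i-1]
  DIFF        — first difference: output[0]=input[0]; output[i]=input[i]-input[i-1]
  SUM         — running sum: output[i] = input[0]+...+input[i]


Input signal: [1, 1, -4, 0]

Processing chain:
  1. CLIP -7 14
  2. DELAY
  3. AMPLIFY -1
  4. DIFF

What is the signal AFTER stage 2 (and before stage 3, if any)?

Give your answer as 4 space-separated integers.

Input: [1, 1, -4, 0]
Stage 1 (CLIP -7 14): clip(1,-7,14)=1, clip(1,-7,14)=1, clip(-4,-7,14)=-4, clip(0,-7,14)=0 -> [1, 1, -4, 0]
Stage 2 (DELAY): [0, 1, 1, -4] = [0, 1, 1, -4] -> [0, 1, 1, -4]

Answer: 0 1 1 -4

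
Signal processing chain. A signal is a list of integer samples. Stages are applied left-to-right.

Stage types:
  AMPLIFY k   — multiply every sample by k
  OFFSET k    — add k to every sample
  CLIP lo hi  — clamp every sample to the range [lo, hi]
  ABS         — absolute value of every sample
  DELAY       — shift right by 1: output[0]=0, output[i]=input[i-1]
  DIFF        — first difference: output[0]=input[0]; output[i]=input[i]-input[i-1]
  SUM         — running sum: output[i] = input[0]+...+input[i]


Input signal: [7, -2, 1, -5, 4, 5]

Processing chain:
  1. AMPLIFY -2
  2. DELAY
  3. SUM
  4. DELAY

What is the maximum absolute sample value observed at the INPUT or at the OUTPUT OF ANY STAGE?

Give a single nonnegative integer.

Answer: 14

Derivation:
Input: [7, -2, 1, -5, 4, 5] (max |s|=7)
Stage 1 (AMPLIFY -2): 7*-2=-14, -2*-2=4, 1*-2=-2, -5*-2=10, 4*-2=-8, 5*-2=-10 -> [-14, 4, -2, 10, -8, -10] (max |s|=14)
Stage 2 (DELAY): [0, -14, 4, -2, 10, -8] = [0, -14, 4, -2, 10, -8] -> [0, -14, 4, -2, 10, -8] (max |s|=14)
Stage 3 (SUM): sum[0..0]=0, sum[0..1]=-14, sum[0..2]=-10, sum[0..3]=-12, sum[0..4]=-2, sum[0..5]=-10 -> [0, -14, -10, -12, -2, -10] (max |s|=14)
Stage 4 (DELAY): [0, 0, -14, -10, -12, -2] = [0, 0, -14, -10, -12, -2] -> [0, 0, -14, -10, -12, -2] (max |s|=14)
Overall max amplitude: 14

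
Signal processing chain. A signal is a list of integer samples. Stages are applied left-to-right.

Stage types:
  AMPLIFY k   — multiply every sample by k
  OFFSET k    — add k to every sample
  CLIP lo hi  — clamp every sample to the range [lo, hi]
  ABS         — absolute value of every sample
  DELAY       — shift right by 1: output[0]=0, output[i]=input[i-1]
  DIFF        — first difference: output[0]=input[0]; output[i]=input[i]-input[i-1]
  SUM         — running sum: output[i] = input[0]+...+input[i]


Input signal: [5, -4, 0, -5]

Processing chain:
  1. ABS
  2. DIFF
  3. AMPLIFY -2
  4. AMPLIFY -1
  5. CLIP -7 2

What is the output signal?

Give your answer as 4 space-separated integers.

Answer: 2 -2 -7 2

Derivation:
Input: [5, -4, 0, -5]
Stage 1 (ABS): |5|=5, |-4|=4, |0|=0, |-5|=5 -> [5, 4, 0, 5]
Stage 2 (DIFF): s[0]=5, 4-5=-1, 0-4=-4, 5-0=5 -> [5, -1, -4, 5]
Stage 3 (AMPLIFY -2): 5*-2=-10, -1*-2=2, -4*-2=8, 5*-2=-10 -> [-10, 2, 8, -10]
Stage 4 (AMPLIFY -1): -10*-1=10, 2*-1=-2, 8*-1=-8, -10*-1=10 -> [10, -2, -8, 10]
Stage 5 (CLIP -7 2): clip(10,-7,2)=2, clip(-2,-7,2)=-2, clip(-8,-7,2)=-7, clip(10,-7,2)=2 -> [2, -2, -7, 2]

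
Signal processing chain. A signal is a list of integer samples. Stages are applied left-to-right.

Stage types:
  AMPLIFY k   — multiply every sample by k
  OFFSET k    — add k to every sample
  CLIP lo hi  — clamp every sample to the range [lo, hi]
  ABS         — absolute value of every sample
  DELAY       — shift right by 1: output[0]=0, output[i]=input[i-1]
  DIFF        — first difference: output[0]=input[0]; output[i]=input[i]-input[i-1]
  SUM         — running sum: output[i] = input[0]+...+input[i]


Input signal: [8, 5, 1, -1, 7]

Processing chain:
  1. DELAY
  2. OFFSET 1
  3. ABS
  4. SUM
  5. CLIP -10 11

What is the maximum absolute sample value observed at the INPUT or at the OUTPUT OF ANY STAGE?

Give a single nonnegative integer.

Answer: 18

Derivation:
Input: [8, 5, 1, -1, 7] (max |s|=8)
Stage 1 (DELAY): [0, 8, 5, 1, -1] = [0, 8, 5, 1, -1] -> [0, 8, 5, 1, -1] (max |s|=8)
Stage 2 (OFFSET 1): 0+1=1, 8+1=9, 5+1=6, 1+1=2, -1+1=0 -> [1, 9, 6, 2, 0] (max |s|=9)
Stage 3 (ABS): |1|=1, |9|=9, |6|=6, |2|=2, |0|=0 -> [1, 9, 6, 2, 0] (max |s|=9)
Stage 4 (SUM): sum[0..0]=1, sum[0..1]=10, sum[0..2]=16, sum[0..3]=18, sum[0..4]=18 -> [1, 10, 16, 18, 18] (max |s|=18)
Stage 5 (CLIP -10 11): clip(1,-10,11)=1, clip(10,-10,11)=10, clip(16,-10,11)=11, clip(18,-10,11)=11, clip(18,-10,11)=11 -> [1, 10, 11, 11, 11] (max |s|=11)
Overall max amplitude: 18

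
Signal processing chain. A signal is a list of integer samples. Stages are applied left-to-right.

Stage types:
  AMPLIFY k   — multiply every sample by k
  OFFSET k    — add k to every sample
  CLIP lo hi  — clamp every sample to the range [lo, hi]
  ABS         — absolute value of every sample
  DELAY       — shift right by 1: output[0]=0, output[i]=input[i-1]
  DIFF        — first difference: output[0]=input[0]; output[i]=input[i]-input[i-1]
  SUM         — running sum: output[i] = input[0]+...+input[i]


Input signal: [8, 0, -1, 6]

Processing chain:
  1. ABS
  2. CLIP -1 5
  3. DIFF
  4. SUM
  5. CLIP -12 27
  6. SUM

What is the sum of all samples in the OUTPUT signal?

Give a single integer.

Input: [8, 0, -1, 6]
Stage 1 (ABS): |8|=8, |0|=0, |-1|=1, |6|=6 -> [8, 0, 1, 6]
Stage 2 (CLIP -1 5): clip(8,-1,5)=5, clip(0,-1,5)=0, clip(1,-1,5)=1, clip(6,-1,5)=5 -> [5, 0, 1, 5]
Stage 3 (DIFF): s[0]=5, 0-5=-5, 1-0=1, 5-1=4 -> [5, -5, 1, 4]
Stage 4 (SUM): sum[0..0]=5, sum[0..1]=0, sum[0..2]=1, sum[0..3]=5 -> [5, 0, 1, 5]
Stage 5 (CLIP -12 27): clip(5,-12,27)=5, clip(0,-12,27)=0, clip(1,-12,27)=1, clip(5,-12,27)=5 -> [5, 0, 1, 5]
Stage 6 (SUM): sum[0..0]=5, sum[0..1]=5, sum[0..2]=6, sum[0..3]=11 -> [5, 5, 6, 11]
Output sum: 27

Answer: 27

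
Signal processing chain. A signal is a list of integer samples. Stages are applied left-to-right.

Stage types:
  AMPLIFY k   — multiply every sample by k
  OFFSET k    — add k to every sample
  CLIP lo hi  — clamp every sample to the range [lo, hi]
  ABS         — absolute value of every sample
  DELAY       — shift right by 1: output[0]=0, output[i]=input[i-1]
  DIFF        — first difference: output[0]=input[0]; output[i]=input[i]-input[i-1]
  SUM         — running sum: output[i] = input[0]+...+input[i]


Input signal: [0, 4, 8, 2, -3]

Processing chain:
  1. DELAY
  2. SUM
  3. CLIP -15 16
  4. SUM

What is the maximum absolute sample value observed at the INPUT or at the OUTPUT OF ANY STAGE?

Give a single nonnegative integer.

Answer: 30

Derivation:
Input: [0, 4, 8, 2, -3] (max |s|=8)
Stage 1 (DELAY): [0, 0, 4, 8, 2] = [0, 0, 4, 8, 2] -> [0, 0, 4, 8, 2] (max |s|=8)
Stage 2 (SUM): sum[0..0]=0, sum[0..1]=0, sum[0..2]=4, sum[0..3]=12, sum[0..4]=14 -> [0, 0, 4, 12, 14] (max |s|=14)
Stage 3 (CLIP -15 16): clip(0,-15,16)=0, clip(0,-15,16)=0, clip(4,-15,16)=4, clip(12,-15,16)=12, clip(14,-15,16)=14 -> [0, 0, 4, 12, 14] (max |s|=14)
Stage 4 (SUM): sum[0..0]=0, sum[0..1]=0, sum[0..2]=4, sum[0..3]=16, sum[0..4]=30 -> [0, 0, 4, 16, 30] (max |s|=30)
Overall max amplitude: 30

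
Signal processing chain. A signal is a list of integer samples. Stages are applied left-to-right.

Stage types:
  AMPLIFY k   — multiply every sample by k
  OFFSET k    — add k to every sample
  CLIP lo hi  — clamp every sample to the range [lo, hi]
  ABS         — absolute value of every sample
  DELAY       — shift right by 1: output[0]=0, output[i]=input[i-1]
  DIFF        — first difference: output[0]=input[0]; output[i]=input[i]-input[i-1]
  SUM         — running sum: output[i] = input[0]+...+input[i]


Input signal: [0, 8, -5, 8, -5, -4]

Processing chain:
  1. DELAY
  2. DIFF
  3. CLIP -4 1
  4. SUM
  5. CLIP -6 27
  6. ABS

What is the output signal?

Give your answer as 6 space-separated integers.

Answer: 0 0 1 3 2 6

Derivation:
Input: [0, 8, -5, 8, -5, -4]
Stage 1 (DELAY): [0, 0, 8, -5, 8, -5] = [0, 0, 8, -5, 8, -5] -> [0, 0, 8, -5, 8, -5]
Stage 2 (DIFF): s[0]=0, 0-0=0, 8-0=8, -5-8=-13, 8--5=13, -5-8=-13 -> [0, 0, 8, -13, 13, -13]
Stage 3 (CLIP -4 1): clip(0,-4,1)=0, clip(0,-4,1)=0, clip(8,-4,1)=1, clip(-13,-4,1)=-4, clip(13,-4,1)=1, clip(-13,-4,1)=-4 -> [0, 0, 1, -4, 1, -4]
Stage 4 (SUM): sum[0..0]=0, sum[0..1]=0, sum[0..2]=1, sum[0..3]=-3, sum[0..4]=-2, sum[0..5]=-6 -> [0, 0, 1, -3, -2, -6]
Stage 5 (CLIP -6 27): clip(0,-6,27)=0, clip(0,-6,27)=0, clip(1,-6,27)=1, clip(-3,-6,27)=-3, clip(-2,-6,27)=-2, clip(-6,-6,27)=-6 -> [0, 0, 1, -3, -2, -6]
Stage 6 (ABS): |0|=0, |0|=0, |1|=1, |-3|=3, |-2|=2, |-6|=6 -> [0, 0, 1, 3, 2, 6]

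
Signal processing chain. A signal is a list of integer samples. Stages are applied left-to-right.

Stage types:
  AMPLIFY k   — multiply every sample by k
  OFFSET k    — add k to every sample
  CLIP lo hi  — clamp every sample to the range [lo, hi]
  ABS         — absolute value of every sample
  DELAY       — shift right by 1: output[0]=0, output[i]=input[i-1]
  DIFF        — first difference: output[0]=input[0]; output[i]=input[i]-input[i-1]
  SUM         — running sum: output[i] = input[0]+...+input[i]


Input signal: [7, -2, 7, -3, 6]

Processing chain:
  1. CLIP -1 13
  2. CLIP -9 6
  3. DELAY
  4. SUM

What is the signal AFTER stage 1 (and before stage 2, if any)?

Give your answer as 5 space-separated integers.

Input: [7, -2, 7, -3, 6]
Stage 1 (CLIP -1 13): clip(7,-1,13)=7, clip(-2,-1,13)=-1, clip(7,-1,13)=7, clip(-3,-1,13)=-1, clip(6,-1,13)=6 -> [7, -1, 7, -1, 6]

Answer: 7 -1 7 -1 6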